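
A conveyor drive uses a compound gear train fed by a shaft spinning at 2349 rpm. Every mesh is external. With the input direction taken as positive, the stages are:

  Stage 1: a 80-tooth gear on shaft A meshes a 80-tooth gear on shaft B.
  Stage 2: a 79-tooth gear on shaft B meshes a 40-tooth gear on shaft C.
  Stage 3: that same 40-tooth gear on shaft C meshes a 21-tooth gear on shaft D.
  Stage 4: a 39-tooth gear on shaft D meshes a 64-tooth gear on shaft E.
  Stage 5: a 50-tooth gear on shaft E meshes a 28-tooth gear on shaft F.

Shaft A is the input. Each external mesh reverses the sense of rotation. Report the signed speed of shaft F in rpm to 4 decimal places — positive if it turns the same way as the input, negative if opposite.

-9615.8442 rpm (opposite to input, |ω| = 9615.8442 rpm)

Stage 1 [80T→80T]: ω = 2349.0000×80/80 = 2349.0000 rpm, dir flips to −; running = −2349.0000
Stage 2 [79T→40T]: ω = 2349.0000×79/40 = 4639.2750 rpm, dir flips to +; running = +4639.2750
Stage 3 [40T→21T]: ω = 4639.2750×40/21 = 8836.7143 rpm, dir flips to −; running = −8836.7143
Stage 4 [39T→64T]: ω = 8836.7143×39/64 = 5384.8728 rpm, dir flips to +; running = +5384.8728
Stage 5 [50T→28T]: ω = 5384.8728×50/28 = 9615.8442 rpm, dir flips to −; running = −9615.8442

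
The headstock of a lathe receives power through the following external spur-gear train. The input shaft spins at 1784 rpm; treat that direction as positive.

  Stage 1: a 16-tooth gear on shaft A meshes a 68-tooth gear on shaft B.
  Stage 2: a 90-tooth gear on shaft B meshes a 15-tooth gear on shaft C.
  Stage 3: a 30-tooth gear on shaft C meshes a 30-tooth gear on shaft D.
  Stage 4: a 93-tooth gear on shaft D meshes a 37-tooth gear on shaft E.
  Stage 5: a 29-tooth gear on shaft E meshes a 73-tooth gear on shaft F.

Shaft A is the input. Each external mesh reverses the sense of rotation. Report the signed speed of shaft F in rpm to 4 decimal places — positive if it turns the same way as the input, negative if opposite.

-2514.8584 rpm (opposite to input, |ω| = 2514.8584 rpm)

Stage 1 [16T→68T]: ω = 1784.0000×16/68 = 419.7647 rpm, dir flips to −; running = −419.7647
Stage 2 [90T→15T]: ω = 419.7647×90/15 = 2518.5882 rpm, dir flips to +; running = +2518.5882
Stage 3 [30T→30T]: ω = 2518.5882×30/30 = 2518.5882 rpm, dir flips to −; running = −2518.5882
Stage 4 [93T→37T]: ω = 2518.5882×93/37 = 6330.5056 rpm, dir flips to +; running = +6330.5056
Stage 5 [29T→73T]: ω = 6330.5056×29/73 = 2514.8584 rpm, dir flips to −; running = −2514.8584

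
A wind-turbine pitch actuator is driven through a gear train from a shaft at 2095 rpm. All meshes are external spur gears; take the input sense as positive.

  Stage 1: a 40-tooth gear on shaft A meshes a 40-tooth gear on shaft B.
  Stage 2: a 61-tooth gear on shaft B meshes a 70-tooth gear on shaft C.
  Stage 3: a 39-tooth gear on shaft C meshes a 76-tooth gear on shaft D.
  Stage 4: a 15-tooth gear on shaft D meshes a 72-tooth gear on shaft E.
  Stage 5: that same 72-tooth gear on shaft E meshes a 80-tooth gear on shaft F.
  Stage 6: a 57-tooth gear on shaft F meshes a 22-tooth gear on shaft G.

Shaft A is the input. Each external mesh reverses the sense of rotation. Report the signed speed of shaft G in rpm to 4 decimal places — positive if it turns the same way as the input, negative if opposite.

Stage 1 [40T→40T]: ω = 2095.0000×40/40 = 2095.0000 rpm, dir flips to −; running = −2095.0000
Stage 2 [61T→70T]: ω = 2095.0000×61/70 = 1825.6429 rpm, dir flips to +; running = +1825.6429
Stage 3 [39T→76T]: ω = 1825.6429×39/76 = 936.8430 rpm, dir flips to −; running = −936.8430
Stage 4 [15T→72T]: ω = 936.8430×15/72 = 195.1756 rpm, dir flips to +; running = +195.1756
Stage 5 [72T→80T]: ω = 195.1756×72/80 = 175.6581 rpm, dir flips to −; running = −175.6581
Stage 6 [57T→22T]: ω = 175.6581×57/22 = 455.1141 rpm, dir flips to +; running = +455.1141

+455.1141 rpm (same as input, |ω| = 455.1141 rpm)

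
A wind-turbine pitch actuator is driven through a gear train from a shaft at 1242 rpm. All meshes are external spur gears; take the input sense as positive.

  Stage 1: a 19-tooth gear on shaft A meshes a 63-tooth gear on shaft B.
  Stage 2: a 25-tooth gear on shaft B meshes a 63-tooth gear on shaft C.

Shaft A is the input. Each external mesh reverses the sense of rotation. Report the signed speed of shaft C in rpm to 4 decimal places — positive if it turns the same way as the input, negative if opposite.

Stage 1 [19T→63T]: ω = 1242.0000×19/63 = 374.5714 rpm, dir flips to −; running = −374.5714
Stage 2 [25T→63T]: ω = 374.5714×25/63 = 148.6395 rpm, dir flips to +; running = +148.6395

+148.6395 rpm (same as input, |ω| = 148.6395 rpm)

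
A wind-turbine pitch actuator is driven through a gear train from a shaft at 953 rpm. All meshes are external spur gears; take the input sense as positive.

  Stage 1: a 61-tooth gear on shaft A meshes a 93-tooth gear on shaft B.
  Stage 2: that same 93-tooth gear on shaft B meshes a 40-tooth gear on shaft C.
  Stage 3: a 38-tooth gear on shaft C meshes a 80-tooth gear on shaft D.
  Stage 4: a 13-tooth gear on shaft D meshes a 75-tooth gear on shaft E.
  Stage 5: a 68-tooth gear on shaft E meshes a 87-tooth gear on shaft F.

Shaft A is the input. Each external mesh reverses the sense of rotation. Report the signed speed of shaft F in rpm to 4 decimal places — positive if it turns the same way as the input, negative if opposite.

Stage 1 [61T→93T]: ω = 953.0000×61/93 = 625.0860 rpm, dir flips to −; running = −625.0860
Stage 2 [93T→40T]: ω = 625.0860×93/40 = 1453.3250 rpm, dir flips to +; running = +1453.3250
Stage 3 [38T→80T]: ω = 1453.3250×38/80 = 690.3294 rpm, dir flips to −; running = −690.3294
Stage 4 [13T→75T]: ω = 690.3294×13/75 = 119.6571 rpm, dir flips to +; running = +119.6571
Stage 5 [68T→87T]: ω = 119.6571×68/87 = 93.5251 rpm, dir flips to −; running = −93.5251

-93.5251 rpm (opposite to input, |ω| = 93.5251 rpm)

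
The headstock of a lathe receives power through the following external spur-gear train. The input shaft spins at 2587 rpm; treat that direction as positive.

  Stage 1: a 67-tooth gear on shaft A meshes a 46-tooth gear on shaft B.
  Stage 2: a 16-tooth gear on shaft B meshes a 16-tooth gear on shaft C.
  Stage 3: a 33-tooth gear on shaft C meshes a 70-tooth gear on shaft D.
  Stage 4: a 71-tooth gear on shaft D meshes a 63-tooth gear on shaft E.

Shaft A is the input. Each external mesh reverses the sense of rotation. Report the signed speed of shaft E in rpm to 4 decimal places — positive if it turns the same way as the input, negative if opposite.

+2001.9218 rpm (same as input, |ω| = 2001.9218 rpm)

Stage 1 [67T→46T]: ω = 2587.0000×67/46 = 3768.0217 rpm, dir flips to −; running = −3768.0217
Stage 2 [16T→16T]: ω = 3768.0217×16/16 = 3768.0217 rpm, dir flips to +; running = +3768.0217
Stage 3 [33T→70T]: ω = 3768.0217×33/70 = 1776.3531 rpm, dir flips to −; running = −1776.3531
Stage 4 [71T→63T]: ω = 1776.3531×71/63 = 2001.9218 rpm, dir flips to +; running = +2001.9218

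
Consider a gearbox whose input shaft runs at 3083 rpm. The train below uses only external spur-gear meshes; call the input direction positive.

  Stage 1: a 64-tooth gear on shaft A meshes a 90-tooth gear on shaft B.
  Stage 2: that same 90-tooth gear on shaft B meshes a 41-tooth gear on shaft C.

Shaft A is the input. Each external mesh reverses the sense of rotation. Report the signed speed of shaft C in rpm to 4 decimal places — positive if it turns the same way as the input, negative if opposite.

Stage 1 [64T→90T]: ω = 3083.0000×64/90 = 2192.3556 rpm, dir flips to −; running = −2192.3556
Stage 2 [90T→41T]: ω = 2192.3556×90/41 = 4812.4878 rpm, dir flips to +; running = +4812.4878

+4812.4878 rpm (same as input, |ω| = 4812.4878 rpm)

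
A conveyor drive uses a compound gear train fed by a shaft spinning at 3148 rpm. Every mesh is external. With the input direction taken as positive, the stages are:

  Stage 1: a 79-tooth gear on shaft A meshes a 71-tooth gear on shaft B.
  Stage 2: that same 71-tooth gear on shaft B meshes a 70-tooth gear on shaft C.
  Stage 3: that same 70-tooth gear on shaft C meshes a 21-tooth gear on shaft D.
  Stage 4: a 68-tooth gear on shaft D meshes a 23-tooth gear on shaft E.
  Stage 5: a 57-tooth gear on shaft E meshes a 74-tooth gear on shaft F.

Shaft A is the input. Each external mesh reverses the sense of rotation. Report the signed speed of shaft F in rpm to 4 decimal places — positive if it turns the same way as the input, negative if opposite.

Stage 1 [79T→71T]: ω = 3148.0000×79/71 = 3502.7042 rpm, dir flips to −; running = −3502.7042
Stage 2 [71T→70T]: ω = 3502.7042×71/70 = 3552.7429 rpm, dir flips to +; running = +3552.7429
Stage 3 [70T→21T]: ω = 3552.7429×70/21 = 11842.4762 rpm, dir flips to −; running = −11842.4762
Stage 4 [68T→23T]: ω = 11842.4762×68/23 = 35012.5383 rpm, dir flips to +; running = +35012.5383
Stage 5 [57T→74T]: ω = 35012.5383×57/74 = 26969.1173 rpm, dir flips to −; running = −26969.1173

-26969.1173 rpm (opposite to input, |ω| = 26969.1173 rpm)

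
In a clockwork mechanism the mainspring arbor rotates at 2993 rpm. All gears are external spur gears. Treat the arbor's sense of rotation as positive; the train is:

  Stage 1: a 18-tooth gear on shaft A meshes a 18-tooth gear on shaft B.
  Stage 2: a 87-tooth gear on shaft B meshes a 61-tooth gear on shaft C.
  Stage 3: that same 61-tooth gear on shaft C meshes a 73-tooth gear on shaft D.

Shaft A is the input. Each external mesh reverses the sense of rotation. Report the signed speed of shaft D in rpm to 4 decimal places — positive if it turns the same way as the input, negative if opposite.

Stage 1 [18T→18T]: ω = 2993.0000×18/18 = 2993.0000 rpm, dir flips to −; running = −2993.0000
Stage 2 [87T→61T]: ω = 2993.0000×87/61 = 4268.7049 rpm, dir flips to +; running = +4268.7049
Stage 3 [61T→73T]: ω = 4268.7049×61/73 = 3567.0000 rpm, dir flips to −; running = −3567.0000

-3567.0000 rpm (opposite to input, |ω| = 3567.0000 rpm)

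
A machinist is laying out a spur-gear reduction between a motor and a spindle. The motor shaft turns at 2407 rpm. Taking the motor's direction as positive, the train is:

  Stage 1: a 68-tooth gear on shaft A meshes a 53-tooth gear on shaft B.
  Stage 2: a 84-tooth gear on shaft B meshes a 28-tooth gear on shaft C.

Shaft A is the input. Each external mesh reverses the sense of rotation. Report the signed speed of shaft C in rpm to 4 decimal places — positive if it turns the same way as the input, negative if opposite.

+9264.6792 rpm (same as input, |ω| = 9264.6792 rpm)

Stage 1 [68T→53T]: ω = 2407.0000×68/53 = 3088.2264 rpm, dir flips to −; running = −3088.2264
Stage 2 [84T→28T]: ω = 3088.2264×84/28 = 9264.6792 rpm, dir flips to +; running = +9264.6792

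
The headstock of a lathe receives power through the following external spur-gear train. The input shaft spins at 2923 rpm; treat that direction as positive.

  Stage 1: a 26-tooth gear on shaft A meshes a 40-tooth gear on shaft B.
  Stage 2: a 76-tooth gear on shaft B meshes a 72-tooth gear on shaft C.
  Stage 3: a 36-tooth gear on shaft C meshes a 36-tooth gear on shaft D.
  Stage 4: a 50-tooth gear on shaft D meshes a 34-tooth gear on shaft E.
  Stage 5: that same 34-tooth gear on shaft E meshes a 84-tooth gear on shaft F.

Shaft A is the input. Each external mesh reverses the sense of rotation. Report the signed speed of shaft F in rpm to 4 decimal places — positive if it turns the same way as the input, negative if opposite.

Stage 1 [26T→40T]: ω = 2923.0000×26/40 = 1899.9500 rpm, dir flips to −; running = −1899.9500
Stage 2 [76T→72T]: ω = 1899.9500×76/72 = 2005.5028 rpm, dir flips to +; running = +2005.5028
Stage 3 [36T→36T]: ω = 2005.5028×36/36 = 2005.5028 rpm, dir flips to −; running = −2005.5028
Stage 4 [50T→34T]: ω = 2005.5028×50/34 = 2949.2688 rpm, dir flips to +; running = +2949.2688
Stage 5 [34T→84T]: ω = 2949.2688×34/84 = 1193.7517 rpm, dir flips to −; running = −1193.7517

-1193.7517 rpm (opposite to input, |ω| = 1193.7517 rpm)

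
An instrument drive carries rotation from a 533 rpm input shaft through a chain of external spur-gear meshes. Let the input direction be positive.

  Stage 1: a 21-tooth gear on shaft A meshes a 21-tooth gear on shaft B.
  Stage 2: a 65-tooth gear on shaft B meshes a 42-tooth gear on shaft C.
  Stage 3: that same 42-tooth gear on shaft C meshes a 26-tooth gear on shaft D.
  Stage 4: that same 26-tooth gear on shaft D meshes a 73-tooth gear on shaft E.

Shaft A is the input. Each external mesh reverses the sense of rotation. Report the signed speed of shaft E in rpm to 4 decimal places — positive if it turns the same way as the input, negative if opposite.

+474.5890 rpm (same as input, |ω| = 474.5890 rpm)

Stage 1 [21T→21T]: ω = 533.0000×21/21 = 533.0000 rpm, dir flips to −; running = −533.0000
Stage 2 [65T→42T]: ω = 533.0000×65/42 = 824.8810 rpm, dir flips to +; running = +824.8810
Stage 3 [42T→26T]: ω = 824.8810×42/26 = 1332.5000 rpm, dir flips to −; running = −1332.5000
Stage 4 [26T→73T]: ω = 1332.5000×26/73 = 474.5890 rpm, dir flips to +; running = +474.5890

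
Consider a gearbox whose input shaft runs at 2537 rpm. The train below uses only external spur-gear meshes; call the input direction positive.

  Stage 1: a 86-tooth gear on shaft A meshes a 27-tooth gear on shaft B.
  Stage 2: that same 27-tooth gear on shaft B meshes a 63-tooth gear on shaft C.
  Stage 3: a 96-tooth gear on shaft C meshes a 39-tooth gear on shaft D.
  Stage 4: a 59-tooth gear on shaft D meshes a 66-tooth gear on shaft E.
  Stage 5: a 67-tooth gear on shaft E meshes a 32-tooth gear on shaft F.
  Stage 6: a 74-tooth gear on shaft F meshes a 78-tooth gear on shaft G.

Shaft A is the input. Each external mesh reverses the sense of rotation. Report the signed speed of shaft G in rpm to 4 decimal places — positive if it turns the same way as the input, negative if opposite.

+15137.5299 rpm (same as input, |ω| = 15137.5299 rpm)

Stage 1 [86T→27T]: ω = 2537.0000×86/27 = 8080.8148 rpm, dir flips to −; running = −8080.8148
Stage 2 [27T→63T]: ω = 8080.8148×27/63 = 3463.2063 rpm, dir flips to +; running = +3463.2063
Stage 3 [96T→39T]: ω = 3463.2063×96/39 = 8524.8156 rpm, dir flips to −; running = −8524.8156
Stage 4 [59T→66T]: ω = 8524.8156×59/66 = 7620.6685 rpm, dir flips to +; running = +7620.6685
Stage 5 [67T→32T]: ω = 7620.6685×67/32 = 15955.7747 rpm, dir flips to −; running = −15955.7747
Stage 6 [74T→78T]: ω = 15955.7747×74/78 = 15137.5299 rpm, dir flips to +; running = +15137.5299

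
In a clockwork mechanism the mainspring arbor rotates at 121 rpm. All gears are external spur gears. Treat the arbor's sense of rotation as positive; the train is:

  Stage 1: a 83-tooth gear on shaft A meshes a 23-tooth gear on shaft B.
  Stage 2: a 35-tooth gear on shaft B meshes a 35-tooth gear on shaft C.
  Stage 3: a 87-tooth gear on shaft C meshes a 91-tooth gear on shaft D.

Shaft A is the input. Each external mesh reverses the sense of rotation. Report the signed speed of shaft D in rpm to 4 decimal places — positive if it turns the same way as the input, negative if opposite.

Stage 1 [83T→23T]: ω = 121.0000×83/23 = 436.6522 rpm, dir flips to −; running = −436.6522
Stage 2 [35T→35T]: ω = 436.6522×35/35 = 436.6522 rpm, dir flips to +; running = +436.6522
Stage 3 [87T→91T]: ω = 436.6522×87/91 = 417.4587 rpm, dir flips to −; running = −417.4587

-417.4587 rpm (opposite to input, |ω| = 417.4587 rpm)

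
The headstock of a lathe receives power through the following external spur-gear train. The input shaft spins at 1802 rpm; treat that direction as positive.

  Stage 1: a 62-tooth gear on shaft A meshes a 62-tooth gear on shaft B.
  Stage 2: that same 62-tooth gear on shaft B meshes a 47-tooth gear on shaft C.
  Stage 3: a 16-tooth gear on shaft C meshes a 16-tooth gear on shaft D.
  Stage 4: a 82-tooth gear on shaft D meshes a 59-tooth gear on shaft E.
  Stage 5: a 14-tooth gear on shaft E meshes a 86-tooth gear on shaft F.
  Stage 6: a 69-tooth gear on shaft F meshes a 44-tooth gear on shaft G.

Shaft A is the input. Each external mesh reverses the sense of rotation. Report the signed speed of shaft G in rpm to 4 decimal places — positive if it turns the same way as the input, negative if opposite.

+843.4056 rpm (same as input, |ω| = 843.4056 rpm)

Stage 1 [62T→62T]: ω = 1802.0000×62/62 = 1802.0000 rpm, dir flips to −; running = −1802.0000
Stage 2 [62T→47T]: ω = 1802.0000×62/47 = 2377.1064 rpm, dir flips to +; running = +2377.1064
Stage 3 [16T→16T]: ω = 2377.1064×16/16 = 2377.1064 rpm, dir flips to −; running = −2377.1064
Stage 4 [82T→59T]: ω = 2377.1064×82/59 = 3303.7750 rpm, dir flips to +; running = +3303.7750
Stage 5 [14T→86T]: ω = 3303.7750×14/86 = 537.8238 rpm, dir flips to −; running = −537.8238
Stage 6 [69T→44T]: ω = 537.8238×69/44 = 843.4056 rpm, dir flips to +; running = +843.4056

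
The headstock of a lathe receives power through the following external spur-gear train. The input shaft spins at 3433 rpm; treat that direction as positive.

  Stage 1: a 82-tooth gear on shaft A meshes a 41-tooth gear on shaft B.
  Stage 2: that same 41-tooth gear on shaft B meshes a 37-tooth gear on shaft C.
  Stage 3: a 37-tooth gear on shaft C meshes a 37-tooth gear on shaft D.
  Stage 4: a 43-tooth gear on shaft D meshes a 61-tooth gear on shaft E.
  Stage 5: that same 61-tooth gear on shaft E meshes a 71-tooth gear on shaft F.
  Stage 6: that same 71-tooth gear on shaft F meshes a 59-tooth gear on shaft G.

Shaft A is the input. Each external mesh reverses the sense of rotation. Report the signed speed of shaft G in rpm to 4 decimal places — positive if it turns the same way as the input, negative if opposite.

+5545.0105 rpm (same as input, |ω| = 5545.0105 rpm)

Stage 1 [82T→41T]: ω = 3433.0000×82/41 = 6866.0000 rpm, dir flips to −; running = −6866.0000
Stage 2 [41T→37T]: ω = 6866.0000×41/37 = 7608.2703 rpm, dir flips to +; running = +7608.2703
Stage 3 [37T→37T]: ω = 7608.2703×37/37 = 7608.2703 rpm, dir flips to −; running = −7608.2703
Stage 4 [43T→61T]: ω = 7608.2703×43/61 = 5363.2069 rpm, dir flips to +; running = +5363.2069
Stage 5 [61T→71T]: ω = 5363.2069×61/71 = 4607.8257 rpm, dir flips to −; running = −4607.8257
Stage 6 [71T→59T]: ω = 4607.8257×71/59 = 5545.0105 rpm, dir flips to +; running = +5545.0105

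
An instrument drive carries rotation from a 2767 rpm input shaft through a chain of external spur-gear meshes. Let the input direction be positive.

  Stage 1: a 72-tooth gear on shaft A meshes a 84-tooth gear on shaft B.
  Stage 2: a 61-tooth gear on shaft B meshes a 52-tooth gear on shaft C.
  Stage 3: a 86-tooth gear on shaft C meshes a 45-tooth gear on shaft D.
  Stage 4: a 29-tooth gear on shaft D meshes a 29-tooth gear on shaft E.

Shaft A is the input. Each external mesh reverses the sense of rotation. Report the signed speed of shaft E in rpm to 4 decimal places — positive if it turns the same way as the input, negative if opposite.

Stage 1 [72T→84T]: ω = 2767.0000×72/84 = 2371.7143 rpm, dir flips to −; running = −2371.7143
Stage 2 [61T→52T]: ω = 2371.7143×61/52 = 2782.2033 rpm, dir flips to +; running = +2782.2033
Stage 3 [86T→45T]: ω = 2782.2033×86/45 = 5317.0996 rpm, dir flips to −; running = −5317.0996
Stage 4 [29T→29T]: ω = 5317.0996×29/29 = 5317.0996 rpm, dir flips to +; running = +5317.0996

+5317.0996 rpm (same as input, |ω| = 5317.0996 rpm)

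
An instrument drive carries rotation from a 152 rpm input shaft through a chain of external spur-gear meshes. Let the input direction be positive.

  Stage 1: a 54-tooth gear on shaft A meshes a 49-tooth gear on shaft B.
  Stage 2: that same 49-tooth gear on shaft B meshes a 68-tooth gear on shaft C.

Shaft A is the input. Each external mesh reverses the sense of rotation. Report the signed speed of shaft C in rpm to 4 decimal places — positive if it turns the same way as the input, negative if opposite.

+120.7059 rpm (same as input, |ω| = 120.7059 rpm)

Stage 1 [54T→49T]: ω = 152.0000×54/49 = 167.5102 rpm, dir flips to −; running = −167.5102
Stage 2 [49T→68T]: ω = 167.5102×49/68 = 120.7059 rpm, dir flips to +; running = +120.7059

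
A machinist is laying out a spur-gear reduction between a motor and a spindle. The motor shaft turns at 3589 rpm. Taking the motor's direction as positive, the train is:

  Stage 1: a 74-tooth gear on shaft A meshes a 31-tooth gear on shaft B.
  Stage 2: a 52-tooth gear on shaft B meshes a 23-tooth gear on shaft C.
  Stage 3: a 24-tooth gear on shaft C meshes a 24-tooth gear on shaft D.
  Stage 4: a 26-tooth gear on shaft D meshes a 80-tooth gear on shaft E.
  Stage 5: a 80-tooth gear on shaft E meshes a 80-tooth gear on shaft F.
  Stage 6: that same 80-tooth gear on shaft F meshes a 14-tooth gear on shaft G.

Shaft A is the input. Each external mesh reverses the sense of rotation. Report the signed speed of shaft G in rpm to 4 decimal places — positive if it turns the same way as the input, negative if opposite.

Stage 1 [74T→31T]: ω = 3589.0000×74/31 = 8567.2903 rpm, dir flips to −; running = −8567.2903
Stage 2 [52T→23T]: ω = 8567.2903×52/23 = 19369.5259 rpm, dir flips to +; running = +19369.5259
Stage 3 [24T→24T]: ω = 19369.5259×24/24 = 19369.5259 rpm, dir flips to −; running = −19369.5259
Stage 4 [26T→80T]: ω = 19369.5259×26/80 = 6295.0959 rpm, dir flips to +; running = +6295.0959
Stage 5 [80T→80T]: ω = 6295.0959×80/80 = 6295.0959 rpm, dir flips to −; running = −6295.0959
Stage 6 [80T→14T]: ω = 6295.0959×80/14 = 35971.9768 rpm, dir flips to +; running = +35971.9768

+35971.9768 rpm (same as input, |ω| = 35971.9768 rpm)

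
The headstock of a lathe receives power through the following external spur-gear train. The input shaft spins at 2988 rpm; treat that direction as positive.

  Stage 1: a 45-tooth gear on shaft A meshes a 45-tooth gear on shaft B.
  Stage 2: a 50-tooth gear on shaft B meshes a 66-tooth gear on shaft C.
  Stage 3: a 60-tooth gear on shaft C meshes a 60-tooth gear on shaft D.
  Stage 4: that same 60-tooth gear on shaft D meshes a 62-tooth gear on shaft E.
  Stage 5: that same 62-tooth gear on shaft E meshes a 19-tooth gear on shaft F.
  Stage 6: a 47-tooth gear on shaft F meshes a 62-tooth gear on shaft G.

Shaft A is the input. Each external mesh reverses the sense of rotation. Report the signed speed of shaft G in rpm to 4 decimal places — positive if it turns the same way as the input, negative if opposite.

Stage 1 [45T→45T]: ω = 2988.0000×45/45 = 2988.0000 rpm, dir flips to −; running = −2988.0000
Stage 2 [50T→66T]: ω = 2988.0000×50/66 = 2263.6364 rpm, dir flips to +; running = +2263.6364
Stage 3 [60T→60T]: ω = 2263.6364×60/60 = 2263.6364 rpm, dir flips to −; running = −2263.6364
Stage 4 [60T→62T]: ω = 2263.6364×60/62 = 2190.6158 rpm, dir flips to +; running = +2190.6158
Stage 5 [62T→19T]: ω = 2190.6158×62/19 = 7148.3254 rpm, dir flips to −; running = −7148.3254
Stage 6 [47T→62T]: ω = 7148.3254×47/62 = 5418.8918 rpm, dir flips to +; running = +5418.8918

+5418.8918 rpm (same as input, |ω| = 5418.8918 rpm)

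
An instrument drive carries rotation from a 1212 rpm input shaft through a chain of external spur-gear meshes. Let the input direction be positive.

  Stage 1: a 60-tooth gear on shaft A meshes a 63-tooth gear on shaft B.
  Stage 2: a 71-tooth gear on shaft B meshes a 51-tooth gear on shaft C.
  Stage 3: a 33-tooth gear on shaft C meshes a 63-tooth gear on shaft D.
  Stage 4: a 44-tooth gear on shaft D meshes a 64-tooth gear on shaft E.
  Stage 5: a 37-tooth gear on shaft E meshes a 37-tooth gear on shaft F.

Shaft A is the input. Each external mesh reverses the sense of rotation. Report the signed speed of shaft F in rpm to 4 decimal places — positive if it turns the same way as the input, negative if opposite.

-578.6921 rpm (opposite to input, |ω| = 578.6921 rpm)

Stage 1 [60T→63T]: ω = 1212.0000×60/63 = 1154.2857 rpm, dir flips to −; running = −1154.2857
Stage 2 [71T→51T]: ω = 1154.2857×71/51 = 1606.9468 rpm, dir flips to +; running = +1606.9468
Stage 3 [33T→63T]: ω = 1606.9468×33/63 = 841.7340 rpm, dir flips to −; running = −841.7340
Stage 4 [44T→64T]: ω = 841.7340×44/64 = 578.6921 rpm, dir flips to +; running = +578.6921
Stage 5 [37T→37T]: ω = 578.6921×37/37 = 578.6921 rpm, dir flips to −; running = −578.6921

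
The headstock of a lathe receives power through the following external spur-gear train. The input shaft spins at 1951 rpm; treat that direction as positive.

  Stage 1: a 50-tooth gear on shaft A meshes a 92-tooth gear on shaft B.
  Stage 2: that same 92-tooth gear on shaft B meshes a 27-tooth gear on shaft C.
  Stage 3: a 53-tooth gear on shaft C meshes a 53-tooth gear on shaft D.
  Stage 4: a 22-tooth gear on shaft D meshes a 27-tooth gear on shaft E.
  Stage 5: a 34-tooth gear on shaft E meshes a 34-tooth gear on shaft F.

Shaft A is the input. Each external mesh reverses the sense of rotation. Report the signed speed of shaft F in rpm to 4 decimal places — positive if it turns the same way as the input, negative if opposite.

Stage 1 [50T→92T]: ω = 1951.0000×50/92 = 1060.3261 rpm, dir flips to −; running = −1060.3261
Stage 2 [92T→27T]: ω = 1060.3261×92/27 = 3612.9630 rpm, dir flips to +; running = +3612.9630
Stage 3 [53T→53T]: ω = 3612.9630×53/53 = 3612.9630 rpm, dir flips to −; running = −3612.9630
Stage 4 [22T→27T]: ω = 3612.9630×22/27 = 2943.8957 rpm, dir flips to +; running = +2943.8957
Stage 5 [34T→34T]: ω = 2943.8957×34/34 = 2943.8957 rpm, dir flips to −; running = −2943.8957

-2943.8957 rpm (opposite to input, |ω| = 2943.8957 rpm)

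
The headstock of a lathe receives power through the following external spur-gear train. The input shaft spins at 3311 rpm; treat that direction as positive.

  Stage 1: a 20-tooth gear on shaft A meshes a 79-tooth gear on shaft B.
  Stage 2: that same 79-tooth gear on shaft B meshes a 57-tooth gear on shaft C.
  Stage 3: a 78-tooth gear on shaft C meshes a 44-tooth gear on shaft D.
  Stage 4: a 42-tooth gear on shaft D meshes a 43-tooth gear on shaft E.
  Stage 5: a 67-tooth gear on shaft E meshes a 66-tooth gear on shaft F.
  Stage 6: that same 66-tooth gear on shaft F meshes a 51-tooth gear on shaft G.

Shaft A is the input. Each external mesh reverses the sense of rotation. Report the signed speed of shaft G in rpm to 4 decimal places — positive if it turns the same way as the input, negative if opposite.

Stage 1 [20T→79T]: ω = 3311.0000×20/79 = 838.2278 rpm, dir flips to −; running = −838.2278
Stage 2 [79T→57T]: ω = 838.2278×79/57 = 1161.7544 rpm, dir flips to +; running = +1161.7544
Stage 3 [78T→44T]: ω = 1161.7544×78/44 = 2059.4737 rpm, dir flips to −; running = −2059.4737
Stage 4 [42T→43T]: ω = 2059.4737×42/43 = 2011.5789 rpm, dir flips to +; running = +2011.5789
Stage 5 [67T→66T]: ω = 2011.5789×67/66 = 2042.0574 rpm, dir flips to −; running = −2042.0574
Stage 6 [66T→51T]: ω = 2042.0574×66/51 = 2642.6625 rpm, dir flips to +; running = +2642.6625

+2642.6625 rpm (same as input, |ω| = 2642.6625 rpm)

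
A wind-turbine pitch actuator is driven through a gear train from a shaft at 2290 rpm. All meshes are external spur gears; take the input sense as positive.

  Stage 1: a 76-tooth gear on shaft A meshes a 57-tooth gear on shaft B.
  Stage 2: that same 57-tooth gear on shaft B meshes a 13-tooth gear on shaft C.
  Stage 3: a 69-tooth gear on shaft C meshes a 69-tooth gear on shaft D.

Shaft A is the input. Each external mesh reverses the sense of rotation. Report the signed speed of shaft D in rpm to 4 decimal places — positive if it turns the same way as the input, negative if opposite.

Stage 1 [76T→57T]: ω = 2290.0000×76/57 = 3053.3333 rpm, dir flips to −; running = −3053.3333
Stage 2 [57T→13T]: ω = 3053.3333×57/13 = 13387.6923 rpm, dir flips to +; running = +13387.6923
Stage 3 [69T→69T]: ω = 13387.6923×69/69 = 13387.6923 rpm, dir flips to −; running = −13387.6923

-13387.6923 rpm (opposite to input, |ω| = 13387.6923 rpm)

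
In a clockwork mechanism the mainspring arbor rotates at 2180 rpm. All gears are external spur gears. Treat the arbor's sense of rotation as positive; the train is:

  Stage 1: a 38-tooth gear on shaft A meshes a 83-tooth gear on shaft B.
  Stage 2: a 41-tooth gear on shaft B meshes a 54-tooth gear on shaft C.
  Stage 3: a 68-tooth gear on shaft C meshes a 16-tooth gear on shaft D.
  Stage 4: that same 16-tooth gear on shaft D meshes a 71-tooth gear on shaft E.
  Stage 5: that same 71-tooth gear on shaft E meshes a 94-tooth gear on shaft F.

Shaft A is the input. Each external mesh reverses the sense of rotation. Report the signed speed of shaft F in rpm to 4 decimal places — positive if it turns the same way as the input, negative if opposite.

-548.1926 rpm (opposite to input, |ω| = 548.1926 rpm)

Stage 1 [38T→83T]: ω = 2180.0000×38/83 = 998.0723 rpm, dir flips to −; running = −998.0723
Stage 2 [41T→54T]: ω = 998.0723×41/54 = 757.7956 rpm, dir flips to +; running = +757.7956
Stage 3 [68T→16T]: ω = 757.7956×68/16 = 3220.6314 rpm, dir flips to −; running = −3220.6314
Stage 4 [16T→71T]: ω = 3220.6314×16/71 = 725.7761 rpm, dir flips to +; running = +725.7761
Stage 5 [71T→94T]: ω = 725.7761×71/94 = 548.1926 rpm, dir flips to −; running = −548.1926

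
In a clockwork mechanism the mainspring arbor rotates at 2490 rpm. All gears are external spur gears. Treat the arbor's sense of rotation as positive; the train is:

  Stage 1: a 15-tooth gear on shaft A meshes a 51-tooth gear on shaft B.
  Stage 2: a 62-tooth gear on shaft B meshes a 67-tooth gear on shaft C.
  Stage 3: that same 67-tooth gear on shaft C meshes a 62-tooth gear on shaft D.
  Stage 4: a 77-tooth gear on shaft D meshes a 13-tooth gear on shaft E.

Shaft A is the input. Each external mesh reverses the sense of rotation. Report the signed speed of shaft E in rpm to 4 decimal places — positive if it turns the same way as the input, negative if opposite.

Stage 1 [15T→51T]: ω = 2490.0000×15/51 = 732.3529 rpm, dir flips to −; running = −732.3529
Stage 2 [62T→67T]: ω = 732.3529×62/67 = 677.6997 rpm, dir flips to +; running = +677.6997
Stage 3 [67T→62T]: ω = 677.6997×67/62 = 732.3529 rpm, dir flips to −; running = −732.3529
Stage 4 [77T→13T]: ω = 732.3529×77/13 = 4337.7828 rpm, dir flips to +; running = +4337.7828

+4337.7828 rpm (same as input, |ω| = 4337.7828 rpm)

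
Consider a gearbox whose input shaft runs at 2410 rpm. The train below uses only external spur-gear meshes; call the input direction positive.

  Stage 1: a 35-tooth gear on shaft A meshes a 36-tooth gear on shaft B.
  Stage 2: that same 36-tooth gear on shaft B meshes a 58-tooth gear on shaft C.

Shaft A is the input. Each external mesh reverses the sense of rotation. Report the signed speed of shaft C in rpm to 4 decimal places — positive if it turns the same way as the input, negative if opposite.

Stage 1 [35T→36T]: ω = 2410.0000×35/36 = 2343.0556 rpm, dir flips to −; running = −2343.0556
Stage 2 [36T→58T]: ω = 2343.0556×36/58 = 1454.3103 rpm, dir flips to +; running = +1454.3103

+1454.3103 rpm (same as input, |ω| = 1454.3103 rpm)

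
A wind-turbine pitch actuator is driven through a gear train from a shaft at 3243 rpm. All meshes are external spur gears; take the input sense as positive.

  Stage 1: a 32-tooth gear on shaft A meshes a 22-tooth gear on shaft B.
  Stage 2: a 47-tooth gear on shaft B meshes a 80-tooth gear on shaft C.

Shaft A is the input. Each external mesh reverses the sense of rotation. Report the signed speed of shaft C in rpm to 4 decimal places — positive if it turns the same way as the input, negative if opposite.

+2771.2909 rpm (same as input, |ω| = 2771.2909 rpm)

Stage 1 [32T→22T]: ω = 3243.0000×32/22 = 4717.0909 rpm, dir flips to −; running = −4717.0909
Stage 2 [47T→80T]: ω = 4717.0909×47/80 = 2771.2909 rpm, dir flips to +; running = +2771.2909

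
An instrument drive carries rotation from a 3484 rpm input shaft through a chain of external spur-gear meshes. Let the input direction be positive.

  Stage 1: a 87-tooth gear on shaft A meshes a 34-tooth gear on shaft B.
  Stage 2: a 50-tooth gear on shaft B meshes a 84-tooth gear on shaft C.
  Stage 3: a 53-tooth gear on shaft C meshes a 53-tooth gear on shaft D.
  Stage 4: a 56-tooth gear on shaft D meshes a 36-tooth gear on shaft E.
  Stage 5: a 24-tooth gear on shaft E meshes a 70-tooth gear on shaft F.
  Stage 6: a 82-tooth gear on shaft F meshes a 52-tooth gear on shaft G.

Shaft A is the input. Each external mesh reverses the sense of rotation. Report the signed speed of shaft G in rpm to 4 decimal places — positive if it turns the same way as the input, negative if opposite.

+4462.9132 rpm (same as input, |ω| = 4462.9132 rpm)

Stage 1 [87T→34T]: ω = 3484.0000×87/34 = 8914.9412 rpm, dir flips to −; running = −8914.9412
Stage 2 [50T→84T]: ω = 8914.9412×50/84 = 5306.5126 rpm, dir flips to +; running = +5306.5126
Stage 3 [53T→53T]: ω = 5306.5126×53/53 = 5306.5126 rpm, dir flips to −; running = −5306.5126
Stage 4 [56T→36T]: ω = 5306.5126×56/36 = 8254.5752 rpm, dir flips to +; running = +8254.5752
Stage 5 [24T→70T]: ω = 8254.5752×24/70 = 2830.1401 rpm, dir flips to −; running = −2830.1401
Stage 6 [82T→52T]: ω = 2830.1401×82/52 = 4462.9132 rpm, dir flips to +; running = +4462.9132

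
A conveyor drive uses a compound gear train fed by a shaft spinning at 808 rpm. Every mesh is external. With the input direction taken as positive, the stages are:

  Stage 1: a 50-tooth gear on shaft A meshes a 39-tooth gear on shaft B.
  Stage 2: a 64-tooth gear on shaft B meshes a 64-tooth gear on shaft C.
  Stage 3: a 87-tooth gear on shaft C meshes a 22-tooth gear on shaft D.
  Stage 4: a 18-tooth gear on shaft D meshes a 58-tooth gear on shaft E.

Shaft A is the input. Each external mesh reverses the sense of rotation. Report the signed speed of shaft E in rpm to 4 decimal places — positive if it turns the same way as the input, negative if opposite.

+1271.3287 rpm (same as input, |ω| = 1271.3287 rpm)

Stage 1 [50T→39T]: ω = 808.0000×50/39 = 1035.8974 rpm, dir flips to −; running = −1035.8974
Stage 2 [64T→64T]: ω = 1035.8974×64/64 = 1035.8974 rpm, dir flips to +; running = +1035.8974
Stage 3 [87T→22T]: ω = 1035.8974×87/22 = 4096.5035 rpm, dir flips to −; running = −4096.5035
Stage 4 [18T→58T]: ω = 4096.5035×18/58 = 1271.3287 rpm, dir flips to +; running = +1271.3287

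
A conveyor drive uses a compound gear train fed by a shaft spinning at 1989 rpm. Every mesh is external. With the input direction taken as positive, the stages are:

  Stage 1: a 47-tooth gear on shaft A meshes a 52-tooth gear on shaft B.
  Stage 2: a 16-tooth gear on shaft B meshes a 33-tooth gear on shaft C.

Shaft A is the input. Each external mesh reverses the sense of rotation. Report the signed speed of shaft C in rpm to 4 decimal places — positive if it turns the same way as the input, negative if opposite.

Stage 1 [47T→52T]: ω = 1989.0000×47/52 = 1797.7500 rpm, dir flips to −; running = −1797.7500
Stage 2 [16T→33T]: ω = 1797.7500×16/33 = 871.6364 rpm, dir flips to +; running = +871.6364

+871.6364 rpm (same as input, |ω| = 871.6364 rpm)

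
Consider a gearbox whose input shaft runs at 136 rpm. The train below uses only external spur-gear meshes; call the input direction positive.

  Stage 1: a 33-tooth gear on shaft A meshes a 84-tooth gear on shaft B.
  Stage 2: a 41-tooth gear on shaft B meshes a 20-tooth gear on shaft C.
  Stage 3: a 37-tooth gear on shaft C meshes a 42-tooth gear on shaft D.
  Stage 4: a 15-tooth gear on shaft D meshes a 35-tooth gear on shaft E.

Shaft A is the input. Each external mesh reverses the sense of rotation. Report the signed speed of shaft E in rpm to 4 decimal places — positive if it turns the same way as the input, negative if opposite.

+41.3526 rpm (same as input, |ω| = 41.3526 rpm)

Stage 1 [33T→84T]: ω = 136.0000×33/84 = 53.4286 rpm, dir flips to −; running = −53.4286
Stage 2 [41T→20T]: ω = 53.4286×41/20 = 109.5286 rpm, dir flips to +; running = +109.5286
Stage 3 [37T→42T]: ω = 109.5286×37/42 = 96.4895 rpm, dir flips to −; running = −96.4895
Stage 4 [15T→35T]: ω = 96.4895×15/35 = 41.3526 rpm, dir flips to +; running = +41.3526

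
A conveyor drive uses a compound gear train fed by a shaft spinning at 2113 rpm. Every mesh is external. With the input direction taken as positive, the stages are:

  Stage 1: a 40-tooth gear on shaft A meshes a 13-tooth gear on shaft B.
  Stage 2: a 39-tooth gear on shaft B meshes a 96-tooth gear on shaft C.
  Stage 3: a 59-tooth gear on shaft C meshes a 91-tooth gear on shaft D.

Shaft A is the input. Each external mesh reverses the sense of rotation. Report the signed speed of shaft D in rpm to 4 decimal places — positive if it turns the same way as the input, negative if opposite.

-1712.4588 rpm (opposite to input, |ω| = 1712.4588 rpm)

Stage 1 [40T→13T]: ω = 2113.0000×40/13 = 6501.5385 rpm, dir flips to −; running = −6501.5385
Stage 2 [39T→96T]: ω = 6501.5385×39/96 = 2641.2500 rpm, dir flips to +; running = +2641.2500
Stage 3 [59T→91T]: ω = 2641.2500×59/91 = 1712.4588 rpm, dir flips to −; running = −1712.4588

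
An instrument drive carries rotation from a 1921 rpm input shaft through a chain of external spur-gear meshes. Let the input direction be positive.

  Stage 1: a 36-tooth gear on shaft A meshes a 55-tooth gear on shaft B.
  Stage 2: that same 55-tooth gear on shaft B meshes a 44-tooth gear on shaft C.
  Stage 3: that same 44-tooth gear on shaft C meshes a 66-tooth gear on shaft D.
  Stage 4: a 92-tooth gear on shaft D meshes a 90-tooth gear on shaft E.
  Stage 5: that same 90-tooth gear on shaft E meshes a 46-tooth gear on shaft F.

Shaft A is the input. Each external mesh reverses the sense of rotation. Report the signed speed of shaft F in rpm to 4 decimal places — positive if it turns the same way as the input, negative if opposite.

-2095.6364 rpm (opposite to input, |ω| = 2095.6364 rpm)

Stage 1 [36T→55T]: ω = 1921.0000×36/55 = 1257.3818 rpm, dir flips to −; running = −1257.3818
Stage 2 [55T→44T]: ω = 1257.3818×55/44 = 1571.7273 rpm, dir flips to +; running = +1571.7273
Stage 3 [44T→66T]: ω = 1571.7273×44/66 = 1047.8182 rpm, dir flips to −; running = −1047.8182
Stage 4 [92T→90T]: ω = 1047.8182×92/90 = 1071.1030 rpm, dir flips to +; running = +1071.1030
Stage 5 [90T→46T]: ω = 1071.1030×90/46 = 2095.6364 rpm, dir flips to −; running = −2095.6364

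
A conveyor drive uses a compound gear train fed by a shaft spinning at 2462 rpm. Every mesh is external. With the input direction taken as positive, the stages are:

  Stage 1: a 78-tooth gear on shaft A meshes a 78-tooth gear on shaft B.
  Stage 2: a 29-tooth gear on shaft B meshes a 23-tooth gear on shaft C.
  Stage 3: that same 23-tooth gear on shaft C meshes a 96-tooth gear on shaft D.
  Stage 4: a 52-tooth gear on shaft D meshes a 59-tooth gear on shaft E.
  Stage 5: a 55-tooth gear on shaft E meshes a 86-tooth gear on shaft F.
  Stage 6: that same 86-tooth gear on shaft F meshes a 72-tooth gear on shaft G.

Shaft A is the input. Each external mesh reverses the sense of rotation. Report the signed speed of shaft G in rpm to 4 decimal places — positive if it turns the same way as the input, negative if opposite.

Stage 1 [78T→78T]: ω = 2462.0000×78/78 = 2462.0000 rpm, dir flips to −; running = −2462.0000
Stage 2 [29T→23T]: ω = 2462.0000×29/23 = 3104.2609 rpm, dir flips to +; running = +3104.2609
Stage 3 [23T→96T]: ω = 3104.2609×23/96 = 743.7292 rpm, dir flips to −; running = −743.7292
Stage 4 [52T→59T]: ω = 743.7292×52/59 = 655.4901 rpm, dir flips to +; running = +655.4901
Stage 5 [55T→86T]: ω = 655.4901×55/86 = 419.2088 rpm, dir flips to −; running = −419.2088
Stage 6 [86T→72T]: ω = 419.2088×86/72 = 500.7216 rpm, dir flips to +; running = +500.7216

+500.7216 rpm (same as input, |ω| = 500.7216 rpm)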